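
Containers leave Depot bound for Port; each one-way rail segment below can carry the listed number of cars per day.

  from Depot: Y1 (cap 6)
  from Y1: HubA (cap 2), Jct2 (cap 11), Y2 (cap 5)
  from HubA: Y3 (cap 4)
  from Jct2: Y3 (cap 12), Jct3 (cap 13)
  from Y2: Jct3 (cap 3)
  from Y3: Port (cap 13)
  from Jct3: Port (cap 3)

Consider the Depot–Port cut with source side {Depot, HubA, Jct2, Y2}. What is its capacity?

38

Edges leaving {Depot, HubA, Jct2, Y2}: Depot→Y1 (6), HubA→Y3 (4), Jct2→Y3 (12), Jct2→Jct3 (13), Y2→Jct3 (3).
Cut capacity = 6 + 4 + 12 + 13 + 3 = 38.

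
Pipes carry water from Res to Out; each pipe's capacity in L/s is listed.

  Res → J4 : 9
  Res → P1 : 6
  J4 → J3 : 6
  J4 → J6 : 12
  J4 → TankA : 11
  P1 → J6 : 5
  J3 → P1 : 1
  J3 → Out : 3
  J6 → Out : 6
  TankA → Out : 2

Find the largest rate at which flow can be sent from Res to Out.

Augment Res→J4→J3→Out: bottleneck 3, flow now 3.
Augment Res→J4→J6→Out: bottleneck 6, flow now 9.
Augment Res→P1→J6→J4→TankA→Out: bottleneck 2, flow now 11. (uses reverse residual edge)
No augmenting path remains; maximum flow = 11.
In the residual graph, reachable from Res: {Res, J4, P1, J3, J6, TankA}.
Min-cut edges: J3→Out (3), J6→Out (6), TankA→Out (2); capacity 3 + 6 + 2 = 11.
This cut is saturated, so no flow can exceed 11.

11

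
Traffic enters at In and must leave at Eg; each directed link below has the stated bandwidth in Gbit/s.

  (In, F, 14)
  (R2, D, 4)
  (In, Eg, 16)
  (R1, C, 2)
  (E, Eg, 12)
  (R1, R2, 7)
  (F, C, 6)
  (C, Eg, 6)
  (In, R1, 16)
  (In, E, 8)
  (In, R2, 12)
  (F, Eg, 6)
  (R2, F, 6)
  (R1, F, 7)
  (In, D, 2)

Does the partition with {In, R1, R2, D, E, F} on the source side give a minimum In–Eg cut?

No — its capacity is 42, but the minimum cut has capacity 36.

Given cut capacity: 16 + 2 + 12 + 6 + 6 = 42.
Augment In→Eg: bottleneck 16, flow now 16.
Augment In→E→Eg: bottleneck 8, flow now 24.
Augment In→F→Eg: bottleneck 6, flow now 30.
Augment In→R1→C→Eg: bottleneck 2, flow now 32.
Augment In→F→C→Eg: bottleneck 4, flow now 36.
No augmenting path remains; maximum flow = 36.
In the residual graph, reachable from In: {In, R1, R2, D, F, C}.
Min-cut edges: In→E (8), In→Eg (16), F→Eg (6), C→Eg (6); capacity 8 + 16 + 6 + 6 = 36.
Cut capacity 42 exceeds the max flow 36, so it is not minimum.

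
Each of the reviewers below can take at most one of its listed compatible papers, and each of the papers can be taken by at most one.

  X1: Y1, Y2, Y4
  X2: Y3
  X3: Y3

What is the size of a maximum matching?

2

Unit-capacity flow: source→left, listed edges, right→sink; max matching = max flow.
Augmenting path X1→Y1 (+1); matched 1.
Augmenting path X2→Y3 (+1); matched 2.
No augmenting path remains; maximum matching = 2.
König certificate: {X1, Y3} is a vertex cover of size 2 (every listed pair touches it), so no matching can be larger.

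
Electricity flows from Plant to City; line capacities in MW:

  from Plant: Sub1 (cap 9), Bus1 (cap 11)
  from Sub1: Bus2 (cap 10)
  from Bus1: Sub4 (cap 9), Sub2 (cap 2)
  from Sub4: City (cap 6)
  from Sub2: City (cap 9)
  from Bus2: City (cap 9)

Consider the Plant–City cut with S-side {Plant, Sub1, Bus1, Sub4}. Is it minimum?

No — its capacity is 18, but the minimum cut has capacity 17.

Given cut capacity: 10 + 2 + 6 = 18.
Augment Plant→Sub1→Bus2→City: bottleneck 9, flow now 9.
Augment Plant→Bus1→Sub4→City: bottleneck 6, flow now 15.
Augment Plant→Bus1→Sub2→City: bottleneck 2, flow now 17.
No augmenting path remains; maximum flow = 17.
In the residual graph, reachable from Plant: {Plant, Bus1, Sub4}.
Min-cut edges: Plant→Sub1 (9), Bus1→Sub2 (2), Sub4→City (6); capacity 9 + 2 + 6 = 17.
Cut capacity 18 exceeds the max flow 17, so it is not minimum.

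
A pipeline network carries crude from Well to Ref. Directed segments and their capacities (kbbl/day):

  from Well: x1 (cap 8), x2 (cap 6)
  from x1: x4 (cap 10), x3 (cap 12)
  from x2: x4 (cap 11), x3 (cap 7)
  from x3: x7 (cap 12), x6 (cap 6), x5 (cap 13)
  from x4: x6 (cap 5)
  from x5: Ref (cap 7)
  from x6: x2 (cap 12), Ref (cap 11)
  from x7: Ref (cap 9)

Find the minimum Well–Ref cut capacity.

Augment Well→x1→x3→x5→Ref: bottleneck 7, flow now 7.
Augment Well→x1→x3→x6→Ref: bottleneck 1, flow now 8.
Augment Well→x2→x3→x6→Ref: bottleneck 5, flow now 13.
Augment Well→x2→x3→x7→Ref: bottleneck 1, flow now 14.
No augmenting path remains; maximum flow = 14.
By max-flow min-cut, the minimum cut capacity equals the max flow.
In the residual graph, reachable from Well: {Well}.
Min-cut edges: Well→x1 (8), Well→x2 (6); capacity 8 + 6 = 14.

14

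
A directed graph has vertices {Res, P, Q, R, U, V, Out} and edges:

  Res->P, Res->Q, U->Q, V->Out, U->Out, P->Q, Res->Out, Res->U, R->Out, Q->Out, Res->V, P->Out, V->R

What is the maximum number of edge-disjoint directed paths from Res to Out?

Assign every edge capacity 1; by Menger, the answer equals the max flow.
Path Res→Out (+1); total 1.
Path Res→P→Out (+1); total 2.
Path Res→Q→Out (+1); total 3.
Path Res→U→Out (+1); total 4.
Path Res→V→Out (+1); total 5.
No residual Res→Out path; max flow = 5.
Certifying cut of size 5: {Res→Out, Res→P, Res→Q, Res→U, Res→V}.

5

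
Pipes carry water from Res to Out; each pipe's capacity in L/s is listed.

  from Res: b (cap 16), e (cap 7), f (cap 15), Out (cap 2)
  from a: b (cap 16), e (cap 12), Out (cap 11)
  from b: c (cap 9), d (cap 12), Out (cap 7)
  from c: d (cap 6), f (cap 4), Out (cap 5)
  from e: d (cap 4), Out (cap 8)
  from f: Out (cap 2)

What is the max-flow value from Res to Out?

Augment Res→Out: bottleneck 2, flow now 2.
Augment Res→b→Out: bottleneck 7, flow now 9.
Augment Res→e→Out: bottleneck 7, flow now 16.
Augment Res→f→Out: bottleneck 2, flow now 18.
Augment Res→b→c→Out: bottleneck 5, flow now 23.
No augmenting path remains; maximum flow = 23.
In the residual graph, reachable from Res: {Res, b, c, d, f}.
Min-cut edges: Res→e (7), Res→Out (2), b→Out (7), c→Out (5), f→Out (2); capacity 7 + 2 + 7 + 5 + 2 = 23.
This cut is saturated, so no flow can exceed 23.

23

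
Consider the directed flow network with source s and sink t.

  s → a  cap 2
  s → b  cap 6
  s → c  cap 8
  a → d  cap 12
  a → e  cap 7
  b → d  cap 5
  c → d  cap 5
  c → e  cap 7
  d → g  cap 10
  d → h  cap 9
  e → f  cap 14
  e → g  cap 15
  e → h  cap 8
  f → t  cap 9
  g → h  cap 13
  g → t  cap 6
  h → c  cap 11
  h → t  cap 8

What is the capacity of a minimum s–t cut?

Augment s→a→d→g→t: bottleneck 2, flow now 2.
Augment s→b→d→g→t: bottleneck 4, flow now 6.
Augment s→b→d→h→t: bottleneck 1, flow now 7.
Augment s→c→d→h→t: bottleneck 5, flow now 12.
Augment s→c→e→f→t: bottleneck 3, flow now 15.
No augmenting path remains; maximum flow = 15.
By max-flow min-cut, the minimum cut capacity equals the max flow.
In the residual graph, reachable from s: {s, b}.
Min-cut edges: s→a (2), s→c (8), b→d (5); capacity 2 + 8 + 5 = 15.

15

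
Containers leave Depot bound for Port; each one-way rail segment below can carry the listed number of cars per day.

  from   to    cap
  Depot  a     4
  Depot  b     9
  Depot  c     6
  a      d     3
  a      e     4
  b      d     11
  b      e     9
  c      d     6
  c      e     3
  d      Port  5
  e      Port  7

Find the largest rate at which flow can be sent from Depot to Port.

12

Augment Depot→a→d→Port: bottleneck 3, flow now 3.
Augment Depot→a→e→Port: bottleneck 1, flow now 4.
Augment Depot→b→d→Port: bottleneck 2, flow now 6.
Augment Depot→b→e→Port: bottleneck 6, flow now 12.
No augmenting path remains; maximum flow = 12.
In the residual graph, reachable from Depot: {Depot, a, b, c, d, e}.
Min-cut edges: d→Port (5), e→Port (7); capacity 5 + 7 = 12.
This cut is saturated, so no flow can exceed 12.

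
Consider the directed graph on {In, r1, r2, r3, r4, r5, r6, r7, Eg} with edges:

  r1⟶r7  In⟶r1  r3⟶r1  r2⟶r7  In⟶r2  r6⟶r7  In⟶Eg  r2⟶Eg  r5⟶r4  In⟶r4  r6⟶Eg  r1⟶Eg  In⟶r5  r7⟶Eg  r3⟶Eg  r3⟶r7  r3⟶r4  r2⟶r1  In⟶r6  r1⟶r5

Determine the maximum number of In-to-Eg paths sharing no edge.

Assign every edge capacity 1; by Menger, the answer equals the max flow.
Path In→Eg (+1); total 1.
Path In→r1→Eg (+1); total 2.
Path In→r2→Eg (+1); total 3.
Path In→r6→Eg (+1); total 4.
No residual In→Eg path; max flow = 4.
Certifying cut of size 4: {In→Eg, In→r1, In→r2, In→r6}.

4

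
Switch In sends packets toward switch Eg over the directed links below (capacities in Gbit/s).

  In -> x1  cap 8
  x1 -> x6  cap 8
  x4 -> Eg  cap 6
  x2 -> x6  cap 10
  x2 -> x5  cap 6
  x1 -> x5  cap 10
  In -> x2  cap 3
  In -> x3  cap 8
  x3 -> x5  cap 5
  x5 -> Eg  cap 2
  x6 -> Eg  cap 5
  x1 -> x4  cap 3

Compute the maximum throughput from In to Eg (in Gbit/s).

Augment In→x1→x4→Eg: bottleneck 3, flow now 3.
Augment In→x1→x5→Eg: bottleneck 2, flow now 5.
Augment In→x1→x6→Eg: bottleneck 3, flow now 8.
Augment In→x2→x6→Eg: bottleneck 2, flow now 10.
No augmenting path remains; maximum flow = 10.
In the residual graph, reachable from In: {In, x1, x2, x3, x5, x6}.
Min-cut edges: x1→x4 (3), x5→Eg (2), x6→Eg (5); capacity 3 + 2 + 5 = 10.
This cut is saturated, so no flow can exceed 10.

10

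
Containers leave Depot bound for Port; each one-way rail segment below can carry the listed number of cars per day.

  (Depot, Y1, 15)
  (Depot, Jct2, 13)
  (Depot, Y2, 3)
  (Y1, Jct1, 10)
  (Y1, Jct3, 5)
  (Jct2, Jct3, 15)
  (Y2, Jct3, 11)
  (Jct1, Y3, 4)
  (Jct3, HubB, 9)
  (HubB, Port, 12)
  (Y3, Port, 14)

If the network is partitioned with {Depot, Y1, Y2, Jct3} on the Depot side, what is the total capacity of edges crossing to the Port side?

32

Edges leaving {Depot, Y1, Y2, Jct3}: Depot→Jct2 (13), Y1→Jct1 (10), Jct3→HubB (9).
Cut capacity = 13 + 10 + 9 = 32.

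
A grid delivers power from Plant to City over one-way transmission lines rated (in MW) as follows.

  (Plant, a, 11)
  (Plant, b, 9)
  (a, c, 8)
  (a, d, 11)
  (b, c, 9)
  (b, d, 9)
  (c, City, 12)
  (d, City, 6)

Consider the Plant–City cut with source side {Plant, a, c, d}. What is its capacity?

Edges leaving {Plant, a, c, d}: Plant→b (9), c→City (12), d→City (6).
Cut capacity = 9 + 12 + 6 = 27.

27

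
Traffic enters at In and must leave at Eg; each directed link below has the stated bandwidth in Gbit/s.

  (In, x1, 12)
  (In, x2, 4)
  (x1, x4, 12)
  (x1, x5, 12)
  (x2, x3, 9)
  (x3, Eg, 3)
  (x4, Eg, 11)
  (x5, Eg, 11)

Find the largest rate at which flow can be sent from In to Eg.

Augment In→x1→x4→Eg: bottleneck 11, flow now 11.
Augment In→x1→x5→Eg: bottleneck 1, flow now 12.
Augment In→x2→x3→Eg: bottleneck 3, flow now 15.
No augmenting path remains; maximum flow = 15.
In the residual graph, reachable from In: {In, x2, x3}.
Min-cut edges: In→x1 (12), x3→Eg (3); capacity 12 + 3 = 15.
This cut is saturated, so no flow can exceed 15.

15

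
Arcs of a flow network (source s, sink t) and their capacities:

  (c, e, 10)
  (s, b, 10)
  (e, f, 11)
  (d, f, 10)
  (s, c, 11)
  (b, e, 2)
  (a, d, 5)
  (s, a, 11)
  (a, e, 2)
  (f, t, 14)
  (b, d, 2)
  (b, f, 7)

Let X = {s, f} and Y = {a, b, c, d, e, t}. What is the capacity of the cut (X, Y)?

Edges leaving {s, f}: s→a (11), s→b (10), s→c (11), f→t (14).
Cut capacity = 11 + 10 + 11 + 14 = 46.

46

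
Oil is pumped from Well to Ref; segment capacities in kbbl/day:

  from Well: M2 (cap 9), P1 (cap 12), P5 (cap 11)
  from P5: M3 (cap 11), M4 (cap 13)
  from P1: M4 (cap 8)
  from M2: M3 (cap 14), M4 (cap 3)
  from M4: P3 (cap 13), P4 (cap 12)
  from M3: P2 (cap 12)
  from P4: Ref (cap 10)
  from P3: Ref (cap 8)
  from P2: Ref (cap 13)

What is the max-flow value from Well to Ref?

28

Augment Well→P5→M4→P4→Ref: bottleneck 10, flow now 10.
Augment Well→P5→M4→P3→Ref: bottleneck 1, flow now 11.
Augment Well→P1→M4→P3→Ref: bottleneck 7, flow now 18.
Augment Well→M2→M3→P2→Ref: bottleneck 9, flow now 27.
Augment Well→P1→M4→P5→M3→P2→Ref: bottleneck 1, flow now 28. (uses reverse residual edge)
No augmenting path remains; maximum flow = 28.
In the residual graph, reachable from Well: {Well, P1}.
Min-cut edges: Well→P5 (11), Well→M2 (9), P1→M4 (8); capacity 11 + 9 + 8 = 28.
This cut is saturated, so no flow can exceed 28.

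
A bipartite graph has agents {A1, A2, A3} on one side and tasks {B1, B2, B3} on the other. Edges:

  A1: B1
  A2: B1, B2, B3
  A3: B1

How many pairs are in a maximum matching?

2

Unit-capacity flow: source→left, listed edges, right→sink; max matching = max flow.
Augmenting path A1→B1 (+1); matched 1.
Augmenting path A2→B2 (+1); matched 2.
No augmenting path remains; maximum matching = 2.
König certificate: {A2, B1} is a vertex cover of size 2 (every listed pair touches it), so no matching can be larger.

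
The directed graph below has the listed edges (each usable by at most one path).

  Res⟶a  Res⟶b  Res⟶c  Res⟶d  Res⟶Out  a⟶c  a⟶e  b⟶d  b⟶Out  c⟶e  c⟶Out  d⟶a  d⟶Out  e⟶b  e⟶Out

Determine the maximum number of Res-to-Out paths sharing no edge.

5

Assign every edge capacity 1; by Menger, the answer equals the max flow.
Path Res→Out (+1); total 1.
Path Res→b→Out (+1); total 2.
Path Res→c→Out (+1); total 3.
Path Res→d→Out (+1); total 4.
Path Res→a→e→Out (+1); total 5.
No residual Res→Out path; max flow = 5.
Certifying cut of size 5: {Res→Out, Res→a, Res→b, Res→c, Res→d}.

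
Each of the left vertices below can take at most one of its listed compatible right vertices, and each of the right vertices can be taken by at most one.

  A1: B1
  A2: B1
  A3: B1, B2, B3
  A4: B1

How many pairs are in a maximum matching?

2

Unit-capacity flow: source→left, listed edges, right→sink; max matching = max flow.
Augmenting path A1→B1 (+1); matched 1.
Augmenting path A3→B2 (+1); matched 2.
No augmenting path remains; maximum matching = 2.
König certificate: {A3, B1} is a vertex cover of size 2 (every listed pair touches it), so no matching can be larger.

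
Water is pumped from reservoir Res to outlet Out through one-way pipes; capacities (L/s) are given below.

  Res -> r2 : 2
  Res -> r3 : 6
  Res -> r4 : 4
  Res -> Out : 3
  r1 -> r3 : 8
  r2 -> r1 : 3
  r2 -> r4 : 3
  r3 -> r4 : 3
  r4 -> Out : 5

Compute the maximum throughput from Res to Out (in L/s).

8

Augment Res→Out: bottleneck 3, flow now 3.
Augment Res→r4→Out: bottleneck 4, flow now 7.
Augment Res→r2→r4→Out: bottleneck 1, flow now 8.
No augmenting path remains; maximum flow = 8.
In the residual graph, reachable from Res: {Res, r1, r2, r3, r4}.
Min-cut edges: Res→Out (3), r4→Out (5); capacity 3 + 5 = 8.
This cut is saturated, so no flow can exceed 8.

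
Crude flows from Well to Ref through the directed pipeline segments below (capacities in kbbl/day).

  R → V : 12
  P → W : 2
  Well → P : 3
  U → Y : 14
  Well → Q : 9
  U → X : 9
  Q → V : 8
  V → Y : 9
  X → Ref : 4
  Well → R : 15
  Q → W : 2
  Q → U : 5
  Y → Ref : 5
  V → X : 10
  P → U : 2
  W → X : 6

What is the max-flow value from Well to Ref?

Augment Well→P→U→X→Ref: bottleneck 2, flow now 2.
Augment Well→P→W→X→Ref: bottleneck 1, flow now 3.
Augment Well→Q→U→X→Ref: bottleneck 1, flow now 4.
Augment Well→Q→U→Y→Ref: bottleneck 4, flow now 8.
Augment Well→Q→V→Y→Ref: bottleneck 1, flow now 9.
No augmenting path remains; maximum flow = 9.
In the residual graph, reachable from Well: {Well, P, Q, R, U, V, W, X, Y}.
Min-cut edges: X→Ref (4), Y→Ref (5); capacity 4 + 5 = 9.
This cut is saturated, so no flow can exceed 9.

9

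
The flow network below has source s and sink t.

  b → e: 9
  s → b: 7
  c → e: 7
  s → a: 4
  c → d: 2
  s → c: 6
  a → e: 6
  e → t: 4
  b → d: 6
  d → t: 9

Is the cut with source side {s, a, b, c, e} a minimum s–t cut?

Given cut capacity: 6 + 2 + 4 = 12.
Augment s→a→e→t: bottleneck 4, flow now 4.
Augment s→b→d→t: bottleneck 6, flow now 10.
Augment s→c→d→t: bottleneck 2, flow now 12.
No augmenting path remains; maximum flow = 12.
Cut capacity 12 equals the max flow, so it is a minimum cut.

Yes — it is a minimum cut (capacity 12).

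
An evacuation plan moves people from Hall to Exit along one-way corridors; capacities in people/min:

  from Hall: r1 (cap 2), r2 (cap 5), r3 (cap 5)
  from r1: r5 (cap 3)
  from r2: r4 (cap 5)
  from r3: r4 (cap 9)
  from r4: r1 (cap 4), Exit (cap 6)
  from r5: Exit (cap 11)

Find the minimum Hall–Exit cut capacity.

9

Augment Hall→r1→r5→Exit: bottleneck 2, flow now 2.
Augment Hall→r2→r4→Exit: bottleneck 5, flow now 7.
Augment Hall→r3→r4→Exit: bottleneck 1, flow now 8.
Augment Hall→r3→r4→r1→r5→Exit: bottleneck 1, flow now 9.
No augmenting path remains; maximum flow = 9.
By max-flow min-cut, the minimum cut capacity equals the max flow.
In the residual graph, reachable from Hall: {Hall, r1, r2, r3, r4}.
Min-cut edges: r1→r5 (3), r4→Exit (6); capacity 3 + 6 = 9.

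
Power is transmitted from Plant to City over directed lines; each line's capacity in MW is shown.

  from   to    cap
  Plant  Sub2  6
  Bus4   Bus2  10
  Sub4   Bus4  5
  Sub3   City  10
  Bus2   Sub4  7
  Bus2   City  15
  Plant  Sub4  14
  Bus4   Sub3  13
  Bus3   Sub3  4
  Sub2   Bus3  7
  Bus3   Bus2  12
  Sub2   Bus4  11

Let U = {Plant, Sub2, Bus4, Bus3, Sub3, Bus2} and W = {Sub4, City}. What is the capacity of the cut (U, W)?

Edges leaving {Plant, Sub2, Bus4, Bus3, Sub3, Bus2}: Plant→Sub4 (14), Sub3→City (10), Bus2→Sub4 (7), Bus2→City (15).
Cut capacity = 14 + 10 + 7 + 15 = 46.

46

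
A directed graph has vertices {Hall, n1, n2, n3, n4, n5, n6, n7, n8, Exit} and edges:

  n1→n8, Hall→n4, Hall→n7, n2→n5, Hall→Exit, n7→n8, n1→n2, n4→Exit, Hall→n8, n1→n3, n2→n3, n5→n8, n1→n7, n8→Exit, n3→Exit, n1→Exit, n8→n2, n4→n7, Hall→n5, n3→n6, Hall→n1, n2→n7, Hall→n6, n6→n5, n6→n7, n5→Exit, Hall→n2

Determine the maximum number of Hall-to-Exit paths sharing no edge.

6

Assign every edge capacity 1; by Menger, the answer equals the max flow.
Path Hall→Exit (+1); total 1.
Path Hall→n1→Exit (+1); total 2.
Path Hall→n4→Exit (+1); total 3.
Path Hall→n5→Exit (+1); total 4.
Path Hall→n8→Exit (+1); total 5.
Path Hall→n2→n3→Exit (+1); total 6.
No residual Hall→Exit path; max flow = 6.
Certifying cut of size 6: {Hall→Exit, Hall→n1, Hall→n4, n2→n3, n5→Exit, n8→Exit}.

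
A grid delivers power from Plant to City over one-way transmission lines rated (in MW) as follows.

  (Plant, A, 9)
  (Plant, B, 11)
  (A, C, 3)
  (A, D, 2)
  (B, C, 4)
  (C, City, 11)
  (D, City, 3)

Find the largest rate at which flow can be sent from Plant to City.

9

Augment Plant→A→C→City: bottleneck 3, flow now 3.
Augment Plant→A→D→City: bottleneck 2, flow now 5.
Augment Plant→B→C→City: bottleneck 4, flow now 9.
No augmenting path remains; maximum flow = 9.
In the residual graph, reachable from Plant: {Plant, A, B}.
Min-cut edges: A→C (3), A→D (2), B→C (4); capacity 3 + 2 + 4 = 9.
This cut is saturated, so no flow can exceed 9.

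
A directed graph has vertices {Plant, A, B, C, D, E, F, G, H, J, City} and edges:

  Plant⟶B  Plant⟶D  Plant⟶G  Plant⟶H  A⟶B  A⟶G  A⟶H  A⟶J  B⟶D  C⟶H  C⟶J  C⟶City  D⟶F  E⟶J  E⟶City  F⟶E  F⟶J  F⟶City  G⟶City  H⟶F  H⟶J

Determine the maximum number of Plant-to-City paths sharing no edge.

Assign every edge capacity 1; by Menger, the answer equals the max flow.
Path Plant→G→City (+1); total 1.
Path Plant→D→F→City (+1); total 2.
Path Plant→H→F→E→City (+1); total 3.
No residual Plant→City path; max flow = 3.
Certifying cut of size 3: {D→F, Plant→G, Plant→H}.

3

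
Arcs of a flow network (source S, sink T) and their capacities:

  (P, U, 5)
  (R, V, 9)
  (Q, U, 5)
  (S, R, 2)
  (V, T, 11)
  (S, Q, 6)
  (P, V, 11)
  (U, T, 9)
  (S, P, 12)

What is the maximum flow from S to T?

Augment S→P→U→T: bottleneck 5, flow now 5.
Augment S→P→V→T: bottleneck 7, flow now 12.
Augment S→Q→U→T: bottleneck 4, flow now 16.
Augment S→R→V→T: bottleneck 2, flow now 18.
Augment S→Q→U→P→V→T: bottleneck 1, flow now 19. (uses reverse residual edge)
No augmenting path remains; maximum flow = 19.
In the residual graph, reachable from S: {S, Q}.
Min-cut edges: S→P (12), S→R (2), Q→U (5); capacity 12 + 2 + 5 = 19.
This cut is saturated, so no flow can exceed 19.

19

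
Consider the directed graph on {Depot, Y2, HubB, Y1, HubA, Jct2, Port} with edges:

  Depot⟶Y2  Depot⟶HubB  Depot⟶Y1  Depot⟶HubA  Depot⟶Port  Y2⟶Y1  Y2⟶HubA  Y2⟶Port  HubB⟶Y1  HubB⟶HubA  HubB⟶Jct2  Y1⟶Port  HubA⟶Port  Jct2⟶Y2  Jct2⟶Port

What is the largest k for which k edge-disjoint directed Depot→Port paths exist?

Assign every edge capacity 1; by Menger, the answer equals the max flow.
Path Depot→Port (+1); total 1.
Path Depot→Y2→Port (+1); total 2.
Path Depot→Y1→Port (+1); total 3.
Path Depot→HubA→Port (+1); total 4.
Path Depot→HubB→Jct2→Port (+1); total 5.
No residual Depot→Port path; max flow = 5.
Certifying cut of size 5: {Depot→HubA, Depot→HubB, Depot→Port, Depot→Y1, Depot→Y2}.

5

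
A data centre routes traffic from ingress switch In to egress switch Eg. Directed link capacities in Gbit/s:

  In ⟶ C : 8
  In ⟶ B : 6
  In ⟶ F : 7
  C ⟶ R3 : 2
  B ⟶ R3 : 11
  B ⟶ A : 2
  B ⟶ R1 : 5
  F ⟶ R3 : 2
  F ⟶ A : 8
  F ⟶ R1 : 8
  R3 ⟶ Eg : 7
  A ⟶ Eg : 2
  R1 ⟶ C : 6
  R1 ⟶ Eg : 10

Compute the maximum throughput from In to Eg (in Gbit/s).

15

Augment In→C→R3→Eg: bottleneck 2, flow now 2.
Augment In→B→R3→Eg: bottleneck 5, flow now 7.
Augment In→B→A→Eg: bottleneck 1, flow now 8.
Augment In→F→A→Eg: bottleneck 1, flow now 9.
Augment In→F→R1→Eg: bottleneck 6, flow now 15.
No augmenting path remains; maximum flow = 15.
In the residual graph, reachable from In: {In, C}.
Min-cut edges: In→B (6), In→F (7), C→R3 (2); capacity 6 + 7 + 2 = 15.
This cut is saturated, so no flow can exceed 15.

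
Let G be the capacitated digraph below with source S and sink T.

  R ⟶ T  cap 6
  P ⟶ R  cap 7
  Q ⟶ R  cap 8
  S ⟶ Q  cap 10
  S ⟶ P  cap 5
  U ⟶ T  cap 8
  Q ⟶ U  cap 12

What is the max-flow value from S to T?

14

Augment S→P→R→T: bottleneck 5, flow now 5.
Augment S→Q→R→T: bottleneck 1, flow now 6.
Augment S→Q→U→T: bottleneck 8, flow now 14.
No augmenting path remains; maximum flow = 14.
In the residual graph, reachable from S: {S, P, Q, R, U}.
Min-cut edges: R→T (6), U→T (8); capacity 6 + 8 = 14.
This cut is saturated, so no flow can exceed 14.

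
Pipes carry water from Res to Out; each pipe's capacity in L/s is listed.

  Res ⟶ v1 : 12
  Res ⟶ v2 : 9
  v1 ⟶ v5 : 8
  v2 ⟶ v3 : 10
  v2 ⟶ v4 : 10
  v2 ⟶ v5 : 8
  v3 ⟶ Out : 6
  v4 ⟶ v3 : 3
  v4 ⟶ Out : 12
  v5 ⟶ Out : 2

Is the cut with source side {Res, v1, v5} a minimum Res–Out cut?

Given cut capacity: 9 + 2 = 11.
Augment Res→v1→v5→Out: bottleneck 2, flow now 2.
Augment Res→v2→v3→Out: bottleneck 6, flow now 8.
Augment Res→v2→v4→Out: bottleneck 3, flow now 11.
No augmenting path remains; maximum flow = 11.
Cut capacity 11 equals the max flow, so it is a minimum cut.

Yes — it is a minimum cut (capacity 11).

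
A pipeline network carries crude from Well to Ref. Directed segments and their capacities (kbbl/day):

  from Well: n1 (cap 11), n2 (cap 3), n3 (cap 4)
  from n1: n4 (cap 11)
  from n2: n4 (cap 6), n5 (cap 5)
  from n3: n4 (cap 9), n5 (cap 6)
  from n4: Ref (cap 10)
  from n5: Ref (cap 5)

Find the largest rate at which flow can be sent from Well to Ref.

Augment Well→n1→n4→Ref: bottleneck 10, flow now 10.
Augment Well→n2→n5→Ref: bottleneck 3, flow now 13.
Augment Well→n3→n5→Ref: bottleneck 2, flow now 15.
No augmenting path remains; maximum flow = 15.
In the residual graph, reachable from Well: {Well, n1, n2, n3, n4, n5}.
Min-cut edges: n4→Ref (10), n5→Ref (5); capacity 10 + 5 = 15.
This cut is saturated, so no flow can exceed 15.

15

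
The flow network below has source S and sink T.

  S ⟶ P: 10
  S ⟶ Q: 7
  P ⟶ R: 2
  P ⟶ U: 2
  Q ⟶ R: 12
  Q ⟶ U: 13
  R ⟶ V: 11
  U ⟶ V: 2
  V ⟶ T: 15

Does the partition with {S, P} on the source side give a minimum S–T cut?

Yes — it is a minimum cut (capacity 11).

Given cut capacity: 7 + 2 + 2 = 11.
Augment S→P→R→V→T: bottleneck 2, flow now 2.
Augment S→P→U→V→T: bottleneck 2, flow now 4.
Augment S→Q→R→V→T: bottleneck 7, flow now 11.
No augmenting path remains; maximum flow = 11.
Cut capacity 11 equals the max flow, so it is a minimum cut.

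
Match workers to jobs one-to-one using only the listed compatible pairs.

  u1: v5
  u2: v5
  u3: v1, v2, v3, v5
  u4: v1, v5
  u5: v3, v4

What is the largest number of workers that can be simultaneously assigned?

Unit-capacity flow: source→left, listed edges, right→sink; max matching = max flow.
Augmenting path u1→v5 (+1); matched 1.
Augmenting path u3→v1 (+1); matched 2.
Augmenting path u5→v3 (+1); matched 3.
Augmenting path u4→v1→u3→v2 (+1); matched 4.
No augmenting path remains; maximum matching = 4.
König certificate: {u3, u4, u5, v5} is a vertex cover of size 4 (every listed pair touches it), so no matching can be larger.

4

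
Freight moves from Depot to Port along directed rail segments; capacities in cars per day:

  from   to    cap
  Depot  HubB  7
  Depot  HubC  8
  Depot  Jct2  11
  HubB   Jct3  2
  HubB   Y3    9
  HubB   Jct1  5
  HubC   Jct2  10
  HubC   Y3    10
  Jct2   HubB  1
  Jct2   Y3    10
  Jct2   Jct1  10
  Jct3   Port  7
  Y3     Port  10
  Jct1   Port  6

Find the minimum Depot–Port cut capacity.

Augment Depot→HubB→Jct3→Port: bottleneck 2, flow now 2.
Augment Depot→HubB→Y3→Port: bottleneck 5, flow now 7.
Augment Depot→HubC→Y3→Port: bottleneck 5, flow now 12.
Augment Depot→Jct2→Jct1→Port: bottleneck 6, flow now 18.
No augmenting path remains; maximum flow = 18.
By max-flow min-cut, the minimum cut capacity equals the max flow.
In the residual graph, reachable from Depot: {Depot, HubB, HubC, Jct2, Y3, Jct1}.
Min-cut edges: HubB→Jct3 (2), Y3→Port (10), Jct1→Port (6); capacity 2 + 10 + 6 = 18.

18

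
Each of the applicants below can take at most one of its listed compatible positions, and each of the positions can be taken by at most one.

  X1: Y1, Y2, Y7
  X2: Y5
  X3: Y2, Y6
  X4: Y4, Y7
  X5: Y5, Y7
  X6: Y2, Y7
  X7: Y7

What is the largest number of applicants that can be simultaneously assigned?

6

Unit-capacity flow: source→left, listed edges, right→sink; max matching = max flow.
Augmenting path X1→Y1 (+1); matched 1.
Augmenting path X2→Y5 (+1); matched 2.
Augmenting path X3→Y2 (+1); matched 3.
Augmenting path X4→Y4 (+1); matched 4.
Augmenting path X5→Y7 (+1); matched 5.
Augmenting path X6→Y2→X3→Y6 (+1); matched 6.
No augmenting path remains; maximum matching = 6.
König certificate: {X1, X3, X4, X6, Y5, Y7} is a vertex cover of size 6 (every listed pair touches it), so no matching can be larger.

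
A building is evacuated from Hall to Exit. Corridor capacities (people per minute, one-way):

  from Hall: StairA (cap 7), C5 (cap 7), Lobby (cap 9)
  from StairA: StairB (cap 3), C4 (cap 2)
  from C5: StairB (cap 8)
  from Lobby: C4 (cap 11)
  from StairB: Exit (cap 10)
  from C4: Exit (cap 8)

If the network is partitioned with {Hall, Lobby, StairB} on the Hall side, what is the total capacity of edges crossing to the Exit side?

35

Edges leaving {Hall, Lobby, StairB}: Hall→StairA (7), Hall→C5 (7), Lobby→C4 (11), StairB→Exit (10).
Cut capacity = 7 + 7 + 11 + 10 = 35.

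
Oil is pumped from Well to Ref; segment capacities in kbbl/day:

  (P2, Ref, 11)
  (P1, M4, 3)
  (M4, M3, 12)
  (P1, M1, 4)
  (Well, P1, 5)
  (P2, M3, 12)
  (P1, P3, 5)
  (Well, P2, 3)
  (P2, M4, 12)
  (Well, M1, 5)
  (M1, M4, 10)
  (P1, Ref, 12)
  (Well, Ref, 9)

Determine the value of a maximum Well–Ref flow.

Augment Well→Ref: bottleneck 9, flow now 9.
Augment Well→P2→Ref: bottleneck 3, flow now 12.
Augment Well→P1→Ref: bottleneck 5, flow now 17.
No augmenting path remains; maximum flow = 17.
In the residual graph, reachable from Well: {Well, M1, M4, M3}.
Min-cut edges: Well→P2 (3), Well→P1 (5), Well→Ref (9); capacity 3 + 5 + 9 = 17.
This cut is saturated, so no flow can exceed 17.

17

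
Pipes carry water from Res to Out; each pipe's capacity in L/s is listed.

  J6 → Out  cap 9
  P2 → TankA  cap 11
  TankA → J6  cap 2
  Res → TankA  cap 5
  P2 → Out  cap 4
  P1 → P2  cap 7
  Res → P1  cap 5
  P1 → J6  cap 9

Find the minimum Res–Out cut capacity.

Augment Res→P1→P2→Out: bottleneck 4, flow now 4.
Augment Res→P1→J6→Out: bottleneck 1, flow now 5.
Augment Res→TankA→J6→Out: bottleneck 2, flow now 7.
No augmenting path remains; maximum flow = 7.
By max-flow min-cut, the minimum cut capacity equals the max flow.
In the residual graph, reachable from Res: {Res, TankA}.
Min-cut edges: Res→P1 (5), TankA→J6 (2); capacity 5 + 2 = 7.

7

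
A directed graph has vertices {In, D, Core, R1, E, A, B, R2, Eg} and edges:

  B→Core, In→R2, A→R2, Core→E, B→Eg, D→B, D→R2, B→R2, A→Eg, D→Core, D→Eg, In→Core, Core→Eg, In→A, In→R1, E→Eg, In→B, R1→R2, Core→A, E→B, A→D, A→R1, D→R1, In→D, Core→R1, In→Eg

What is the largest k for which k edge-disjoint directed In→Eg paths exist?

5

Assign every edge capacity 1; by Menger, the answer equals the max flow.
Path In→Eg (+1); total 1.
Path In→D→Eg (+1); total 2.
Path In→Core→Eg (+1); total 3.
Path In→A→Eg (+1); total 4.
Path In→B→Eg (+1); total 5.
No residual In→Eg path; max flow = 5.
Certifying cut of size 5: {In→A, In→B, In→Core, In→D, In→Eg}.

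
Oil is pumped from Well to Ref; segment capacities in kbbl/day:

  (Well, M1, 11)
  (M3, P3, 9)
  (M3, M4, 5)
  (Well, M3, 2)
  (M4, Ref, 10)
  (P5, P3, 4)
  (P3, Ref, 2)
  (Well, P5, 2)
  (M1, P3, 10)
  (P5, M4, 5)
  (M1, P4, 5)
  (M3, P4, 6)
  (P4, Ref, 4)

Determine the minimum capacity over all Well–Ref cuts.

Augment Well→M3→P3→Ref: bottleneck 2, flow now 2.
Augment Well→P5→M4→Ref: bottleneck 2, flow now 4.
Augment Well→M1→P4→Ref: bottleneck 4, flow now 8.
Augment Well→M1→P3→M3→M4→Ref: bottleneck 2, flow now 10. (uses reverse residual edge)
No augmenting path remains; maximum flow = 10.
By max-flow min-cut, the minimum cut capacity equals the max flow.
In the residual graph, reachable from Well: {Well, M1, P3, P4}.
Min-cut edges: Well→M3 (2), Well→P5 (2), P3→Ref (2), P4→Ref (4); capacity 2 + 2 + 2 + 4 = 10.

10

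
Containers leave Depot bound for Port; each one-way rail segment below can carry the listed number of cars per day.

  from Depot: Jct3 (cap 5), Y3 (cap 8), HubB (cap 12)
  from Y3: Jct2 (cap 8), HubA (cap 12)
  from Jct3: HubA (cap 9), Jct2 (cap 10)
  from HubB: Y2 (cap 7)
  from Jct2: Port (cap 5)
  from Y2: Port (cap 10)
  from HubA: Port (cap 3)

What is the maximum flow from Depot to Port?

15

Augment Depot→Y3→Jct2→Port: bottleneck 5, flow now 5.
Augment Depot→Y3→HubA→Port: bottleneck 3, flow now 8.
Augment Depot→HubB→Y2→Port: bottleneck 7, flow now 15.
No augmenting path remains; maximum flow = 15.
In the residual graph, reachable from Depot: {Depot, Y3, Jct3, HubB, Jct2, HubA}.
Min-cut edges: HubB→Y2 (7), Jct2→Port (5), HubA→Port (3); capacity 7 + 5 + 3 = 15.
This cut is saturated, so no flow can exceed 15.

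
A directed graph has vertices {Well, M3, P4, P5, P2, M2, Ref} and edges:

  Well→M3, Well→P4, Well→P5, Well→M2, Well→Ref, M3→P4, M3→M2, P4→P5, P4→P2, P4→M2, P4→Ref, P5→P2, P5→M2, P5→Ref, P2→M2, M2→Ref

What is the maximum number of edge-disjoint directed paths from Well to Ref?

Assign every edge capacity 1; by Menger, the answer equals the max flow.
Path Well→Ref (+1); total 1.
Path Well→P4→Ref (+1); total 2.
Path Well→P5→Ref (+1); total 3.
Path Well→M2→Ref (+1); total 4.
No residual Well→Ref path; max flow = 4.
Certifying cut of size 4: {M2→Ref, P4→Ref, P5→Ref, Well→Ref}.

4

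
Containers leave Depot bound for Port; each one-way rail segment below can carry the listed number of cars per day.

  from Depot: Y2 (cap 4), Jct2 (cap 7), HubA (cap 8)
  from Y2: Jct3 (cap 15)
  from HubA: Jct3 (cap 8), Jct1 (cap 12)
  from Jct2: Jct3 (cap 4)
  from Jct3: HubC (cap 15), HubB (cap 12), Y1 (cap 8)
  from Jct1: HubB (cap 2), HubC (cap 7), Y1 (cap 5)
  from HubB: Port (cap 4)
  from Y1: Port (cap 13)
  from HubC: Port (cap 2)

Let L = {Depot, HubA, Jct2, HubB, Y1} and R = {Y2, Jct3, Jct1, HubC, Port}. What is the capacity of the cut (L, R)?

Edges leaving {Depot, HubA, Jct2, HubB, Y1}: Depot→Y2 (4), HubA→Jct3 (8), HubA→Jct1 (12), Jct2→Jct3 (4), HubB→Port (4), Y1→Port (13).
Cut capacity = 4 + 8 + 12 + 4 + 4 + 13 = 45.

45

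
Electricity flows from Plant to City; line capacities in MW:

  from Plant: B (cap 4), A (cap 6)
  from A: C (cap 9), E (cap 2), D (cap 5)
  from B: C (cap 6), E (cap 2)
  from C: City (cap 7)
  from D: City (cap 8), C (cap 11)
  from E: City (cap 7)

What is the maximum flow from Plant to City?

Augment Plant→A→C→City: bottleneck 6, flow now 6.
Augment Plant→B→C→City: bottleneck 1, flow now 7.
Augment Plant→B→E→City: bottleneck 2, flow now 9.
Augment Plant→B→C→A→D→City: bottleneck 1, flow now 10. (uses reverse residual edge)
No augmenting path remains; maximum flow = 10.
In the residual graph, reachable from Plant: {Plant}.
Min-cut edges: Plant→A (6), Plant→B (4); capacity 6 + 4 = 10.
This cut is saturated, so no flow can exceed 10.

10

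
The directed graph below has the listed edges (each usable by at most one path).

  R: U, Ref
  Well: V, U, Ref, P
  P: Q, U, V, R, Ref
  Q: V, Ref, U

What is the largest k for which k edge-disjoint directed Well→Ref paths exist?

2

Assign every edge capacity 1; by Menger, the answer equals the max flow.
Path Well→Ref (+1); total 1.
Path Well→P→Ref (+1); total 2.
No residual Well→Ref path; max flow = 2.
Certifying cut of size 2: {Well→P, Well→Ref}.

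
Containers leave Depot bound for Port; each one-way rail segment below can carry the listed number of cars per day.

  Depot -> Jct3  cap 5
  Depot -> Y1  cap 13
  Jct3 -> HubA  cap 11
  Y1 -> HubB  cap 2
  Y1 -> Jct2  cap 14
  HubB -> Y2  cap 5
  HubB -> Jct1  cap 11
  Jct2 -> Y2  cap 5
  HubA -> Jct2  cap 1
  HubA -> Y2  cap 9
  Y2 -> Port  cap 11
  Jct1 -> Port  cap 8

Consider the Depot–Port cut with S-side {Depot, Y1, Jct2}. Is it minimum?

Yes — it is a minimum cut (capacity 12).

Given cut capacity: 5 + 2 + 5 = 12.
Augment Depot→Jct3→HubA→Y2→Port: bottleneck 5, flow now 5.
Augment Depot→Y1→HubB→Y2→Port: bottleneck 2, flow now 7.
Augment Depot→Y1→Jct2→Y2→Port: bottleneck 4, flow now 11.
Augment Depot→Y1→Jct2→Y2→HubB→Jct1→Port: bottleneck 1, flow now 12. (uses reverse residual edge)
No augmenting path remains; maximum flow = 12.
Cut capacity 12 equals the max flow, so it is a minimum cut.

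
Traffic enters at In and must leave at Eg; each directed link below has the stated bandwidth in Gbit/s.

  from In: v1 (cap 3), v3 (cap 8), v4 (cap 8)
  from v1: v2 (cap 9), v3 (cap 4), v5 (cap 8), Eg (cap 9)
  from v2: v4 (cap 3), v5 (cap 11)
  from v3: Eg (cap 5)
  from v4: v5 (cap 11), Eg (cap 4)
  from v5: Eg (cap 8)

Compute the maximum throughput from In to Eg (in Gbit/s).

Augment In→v1→Eg: bottleneck 3, flow now 3.
Augment In→v3→Eg: bottleneck 5, flow now 8.
Augment In→v4→Eg: bottleneck 4, flow now 12.
Augment In→v4→v5→Eg: bottleneck 4, flow now 16.
No augmenting path remains; maximum flow = 16.
In the residual graph, reachable from In: {In, v3}.
Min-cut edges: In→v1 (3), In→v4 (8), v3→Eg (5); capacity 3 + 8 + 5 = 16.
This cut is saturated, so no flow can exceed 16.

16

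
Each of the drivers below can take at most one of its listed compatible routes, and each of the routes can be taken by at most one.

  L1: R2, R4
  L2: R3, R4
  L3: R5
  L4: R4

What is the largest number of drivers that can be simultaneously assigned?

4

Unit-capacity flow: source→left, listed edges, right→sink; max matching = max flow.
Augmenting path L1→R2 (+1); matched 1.
Augmenting path L2→R3 (+1); matched 2.
Augmenting path L3→R5 (+1); matched 3.
Augmenting path L4→R4 (+1); matched 4.
No augmenting path remains; maximum matching = 4.
König certificate: {L1, L2, L3, L4} is a vertex cover of size 4 (every listed pair touches it), so no matching can be larger.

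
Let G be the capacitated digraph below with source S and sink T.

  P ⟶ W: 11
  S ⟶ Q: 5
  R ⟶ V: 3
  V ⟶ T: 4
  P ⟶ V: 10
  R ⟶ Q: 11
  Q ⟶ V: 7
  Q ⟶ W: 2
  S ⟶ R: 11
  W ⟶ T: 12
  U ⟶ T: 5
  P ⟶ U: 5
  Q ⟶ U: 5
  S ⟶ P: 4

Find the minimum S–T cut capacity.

Augment S→P→U→T: bottleneck 4, flow now 4.
Augment S→Q→U→T: bottleneck 1, flow now 5.
Augment S→Q→V→T: bottleneck 4, flow now 9.
Augment S→R→Q→W→T: bottleneck 2, flow now 11.
Augment S→R→Q→U→P→W→T: bottleneck 4, flow now 15. (uses reverse residual edge)
No augmenting path remains; maximum flow = 15.
By max-flow min-cut, the minimum cut capacity equals the max flow.
In the residual graph, reachable from S: {S, Q, R, V}.
Min-cut edges: S→P (4), Q→U (5), Q→W (2), V→T (4); capacity 4 + 5 + 2 + 4 = 15.

15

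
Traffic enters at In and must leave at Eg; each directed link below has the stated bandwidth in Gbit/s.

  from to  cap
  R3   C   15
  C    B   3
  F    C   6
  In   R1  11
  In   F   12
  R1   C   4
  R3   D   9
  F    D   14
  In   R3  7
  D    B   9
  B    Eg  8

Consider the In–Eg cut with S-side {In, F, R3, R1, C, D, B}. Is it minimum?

Given cut capacity: 8 = 8.
Augment In→F→C→B→Eg: bottleneck 3, flow now 3.
Augment In→F→D→B→Eg: bottleneck 5, flow now 8.
No augmenting path remains; maximum flow = 8.
Cut capacity 8 equals the max flow, so it is a minimum cut.

Yes — it is a minimum cut (capacity 8).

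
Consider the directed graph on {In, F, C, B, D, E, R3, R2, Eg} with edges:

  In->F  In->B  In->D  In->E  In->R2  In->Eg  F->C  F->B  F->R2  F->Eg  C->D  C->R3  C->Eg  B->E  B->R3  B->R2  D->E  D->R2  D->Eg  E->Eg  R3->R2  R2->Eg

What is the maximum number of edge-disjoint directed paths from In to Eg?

5

Assign every edge capacity 1; by Menger, the answer equals the max flow.
Path In→Eg (+1); total 1.
Path In→F→Eg (+1); total 2.
Path In→D→Eg (+1); total 3.
Path In→E→Eg (+1); total 4.
Path In→R2→Eg (+1); total 5.
No residual In→Eg path; max flow = 5.
Certifying cut of size 5: {E→Eg, In→D, In→Eg, In→F, R2→Eg}.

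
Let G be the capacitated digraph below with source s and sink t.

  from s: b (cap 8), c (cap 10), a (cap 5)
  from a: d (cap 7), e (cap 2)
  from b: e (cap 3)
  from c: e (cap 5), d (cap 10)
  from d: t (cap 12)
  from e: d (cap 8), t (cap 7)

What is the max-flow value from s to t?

18

Augment s→a→d→t: bottleneck 5, flow now 5.
Augment s→b→e→t: bottleneck 3, flow now 8.
Augment s→c→d→t: bottleneck 7, flow now 15.
Augment s→c→e→t: bottleneck 3, flow now 18.
No augmenting path remains; maximum flow = 18.
In the residual graph, reachable from s: {s, b}.
Min-cut edges: s→a (5), s→c (10), b→e (3); capacity 5 + 10 + 3 = 18.
This cut is saturated, so no flow can exceed 18.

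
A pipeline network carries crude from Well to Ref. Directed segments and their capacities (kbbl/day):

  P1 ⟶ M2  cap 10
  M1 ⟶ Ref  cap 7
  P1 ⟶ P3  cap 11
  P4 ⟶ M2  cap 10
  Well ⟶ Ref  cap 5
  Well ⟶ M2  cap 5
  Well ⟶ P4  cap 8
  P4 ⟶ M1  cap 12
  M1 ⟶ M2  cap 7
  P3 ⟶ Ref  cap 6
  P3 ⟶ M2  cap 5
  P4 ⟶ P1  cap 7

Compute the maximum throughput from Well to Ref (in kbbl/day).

13

Augment Well→Ref: bottleneck 5, flow now 5.
Augment Well→P4→M1→Ref: bottleneck 7, flow now 12.
Augment Well→P4→P1→P3→Ref: bottleneck 1, flow now 13.
No augmenting path remains; maximum flow = 13.
In the residual graph, reachable from Well: {Well, M2}.
Min-cut edges: Well→P4 (8), Well→Ref (5); capacity 8 + 5 = 13.
This cut is saturated, so no flow can exceed 13.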